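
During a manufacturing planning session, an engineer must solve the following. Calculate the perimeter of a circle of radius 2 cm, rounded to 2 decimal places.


Shape: circle
Radius r = 2 cm
Formula: C = 2 * pi * r
C = 2 * pi * 2
C = 4 * pi
C = 12.57
12.57 cm


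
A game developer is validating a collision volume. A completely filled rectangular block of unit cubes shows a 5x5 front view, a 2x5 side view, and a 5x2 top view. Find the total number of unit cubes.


Orthographic views of a solid rectangular block:
Front view 5 x 5 -> length = 5, height = 5
Side view 2 x 5 -> width = 2, height = 5 (consistent)
Top view 5 x 2 -> confirms length = 5, width = 2
The block is 5 x 2 x 5.
Total unit cubes = 5 * 2 * 5 = 50
50 unit cubes


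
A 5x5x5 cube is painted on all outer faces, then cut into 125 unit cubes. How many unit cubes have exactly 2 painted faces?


Large cube: 5 x 5 x 5, cut into unit cubes.
n = 5, so n - 2 = 3
Cubes with 2 painted faces lie along the edges, excluding corners.
A cube has 12 edges; each contributes (n - 2) = 3 such cubes.
Count = 12 * 3 = 36
36 unit cubes


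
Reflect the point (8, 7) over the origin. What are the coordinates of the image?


Transformation: reflection
Original point: (8, 7)
Rule for reflection through the origin: (x, y) -> (-x, -y)
Apply: (8, 7) -> (-8, -7)
(-8, -7)


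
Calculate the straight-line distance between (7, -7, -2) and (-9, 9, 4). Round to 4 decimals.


3D distance between two points
P1 = (7, -7, -2), P2 = (-9, 9, 4)
Formula: d = sqrt((x2-x1)^2 + (y2-y1)^2 + (z2-z1)^2)
dx = -9 - 7 = -16
dy = 9 - -7 = 16
dz = 4 - -2 = 6
dx^2 + dy^2 + dz^2 = 256 + 256 + 36 = 548
d = sqrt(548)
d = 23.4094
23.4094 units


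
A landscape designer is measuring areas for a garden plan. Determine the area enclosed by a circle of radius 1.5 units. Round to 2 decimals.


Shape: circle
Radius r = 1.5 units
Formula: A = pi * r^2
r^2 = 1.5^2 = 2.25
A = pi * 2.25
A = 7.07
7.07 units^2


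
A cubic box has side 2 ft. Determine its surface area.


Shape: cube
Side s = 2 ft
A cube has 6 square faces.
Formula: SA = 6 * s^2
s^2 = 4
SA = 6 * 4
SA = 24
24 ft^2


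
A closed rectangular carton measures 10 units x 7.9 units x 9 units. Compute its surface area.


Shape: rectangular prism
l = 10 units, w = 7.9 units, h = 9 units
Formula: SA = 2(lw + lh + wh)
lw = 79, lh = 90, wh = 71.1
lw + lh + wh = 240.1
SA = 2 * 240.1
SA = 480.2
480.2 units^2


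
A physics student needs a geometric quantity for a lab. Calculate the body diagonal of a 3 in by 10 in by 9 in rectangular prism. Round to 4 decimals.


Shape: rectangular box (space diagonal)
l = 3 in, w = 10 in, h = 9 in
Visualize: the diagonal of the base, then a right triangle with that diagonal and the height.
Formula: d = sqrt(l^2 + w^2 + h^2)
l^2 + w^2 + h^2 = 9 + 100 + 81 = 190
d = sqrt(190)
d = 13.784
13.784 in


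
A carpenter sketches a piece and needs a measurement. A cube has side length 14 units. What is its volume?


Shape: cube
Side s = 14 units
Formula: V = s^3
V = 14 * 14 * 14
V = 196 * 14
V = 2744
2744 units^3


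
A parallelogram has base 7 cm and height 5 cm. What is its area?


Shape: parallelogram
Base b = 7 cm, Height h = 5 cm
Formula: A = b * h
A = 7 * 5
A = 35
35 cm^2


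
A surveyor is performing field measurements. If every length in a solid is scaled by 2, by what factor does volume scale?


Linear scale factor k = 2
Rule: under a linear scaling by k, volumes scale by k^3.
k^3 = 2 * 2 * 2
k^3 = 4 * 2
k^3 = 8
Volume scales by a factor of 8.
8 (dimensionless)


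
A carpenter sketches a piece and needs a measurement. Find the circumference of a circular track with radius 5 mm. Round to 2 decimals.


Shape: circle
Radius r = 5 mm
Formula: C = 2 * pi * r
C = 2 * pi * 5
C = 10 * pi
C = 31.42
31.42 mm


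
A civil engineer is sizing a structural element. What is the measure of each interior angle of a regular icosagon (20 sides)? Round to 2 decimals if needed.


Shape: regular icosagon (20 sides)
Formula: interior angle = (n - 2) * 180 / n
(n - 2) = 18
(n - 2) * 180 = 3240
angle = 3240 / 20
angle = 162
162 degrees


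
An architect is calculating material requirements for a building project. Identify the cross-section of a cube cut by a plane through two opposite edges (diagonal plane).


Solid: cube
Cutting plane: through two opposite edges (diagonal plane)
Visualize the intersection of the plane with the solid's surface.
The boundary of the cut region is a rectangle.
rectangle


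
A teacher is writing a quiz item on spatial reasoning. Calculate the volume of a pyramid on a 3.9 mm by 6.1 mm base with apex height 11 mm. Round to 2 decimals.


Shape: rectangular pyramid
Base: 3.9 mm x 6.1 mm, Height h = 11 mm
Formula: V = (1/3) * base_area * h
base_area = 3.9 * 6.1 = 23.79
base_area * h = 23.79 * 11 = 261.69
V = 261.69 / 3
V = 87.23
87.23 mm^3


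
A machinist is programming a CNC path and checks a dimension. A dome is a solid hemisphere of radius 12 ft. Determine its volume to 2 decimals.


Shape: hemisphere (half of a sphere)
Radius r = 12 ft
Formula: V = (1/2) * (4/3) * pi * r^3 = (2/3) * pi * r^3
r^3 = 1728
(2/3) * 1728 = 1152
V = 1152 * pi
V = 3619.11
3619.11 ft^3


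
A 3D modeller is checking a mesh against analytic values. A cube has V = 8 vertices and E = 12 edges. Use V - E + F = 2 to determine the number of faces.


Polyhedron: cube
Euler's formula for convex polyhedra: V - E + F = 2
Given: V = 8 vertices and E = 12 edges
Solve for F:
F = 2 + E - V = 2 + 12 - 8 = 6
6 faces


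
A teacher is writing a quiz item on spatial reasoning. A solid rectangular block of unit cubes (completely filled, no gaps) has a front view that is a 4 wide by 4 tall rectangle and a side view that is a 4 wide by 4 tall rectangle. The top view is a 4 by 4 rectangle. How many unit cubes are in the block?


Orthographic views of a solid rectangular block:
Front view 4 x 4 -> length = 4, height = 4
Side view 4 x 4 -> width = 4, height = 4 (consistent)
Top view 4 x 4 -> confirms length = 4, width = 4
The block is 4 x 4 x 4.
Total unit cubes = 4 * 4 * 4 = 64
64 unit cubes


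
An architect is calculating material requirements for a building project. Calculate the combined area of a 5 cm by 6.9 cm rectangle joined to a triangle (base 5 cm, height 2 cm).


Composite shape: rectangle + triangle
Rectangle area = 5 * 6.9 = 34.5
Triangle area = 0.5 * 5 * 2 = 5
Total = 34.5 + 5
Total = 39.5
39.5 cm^2


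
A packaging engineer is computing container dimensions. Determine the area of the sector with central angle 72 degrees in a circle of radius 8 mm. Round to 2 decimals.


Shape: circular sector
Radius r = 8 mm, Angle = 72 degrees
Formula: A = (angle/360) * pi * r^2
r^2 = 64
Fraction of circle = 72/360
A = (72/360) * pi * 64
A = 12.8 * pi
A = 40.21
40.21 mm^2


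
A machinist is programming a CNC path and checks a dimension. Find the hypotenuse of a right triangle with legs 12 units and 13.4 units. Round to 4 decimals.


Shape: right triangle
Legs a = 12 units, b = 13.4 units
Formula: c = sqrt(a^2 + b^2)
a^2 = 144, b^2 = 179.56
a^2 + b^2 = 323.56
c = sqrt(323.56)
c = 17.9878
17.9878 units


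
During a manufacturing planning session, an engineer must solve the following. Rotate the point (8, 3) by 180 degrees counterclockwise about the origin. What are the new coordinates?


Transformation: rotation about the origin
Original point: (8, 3)
Rule for 180 deg: (x, y) -> (-x, -y)
Apply: (8, 3) -> (-8, -3)
(-8, -3)


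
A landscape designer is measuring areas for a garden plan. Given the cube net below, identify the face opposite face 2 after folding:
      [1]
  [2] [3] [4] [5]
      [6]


Net: cross layout. Take square 3 as the base (bottom).
Fold the four squares in the horizontal row up around 3: 2 -> left, 4 -> right, 5 wraps to the top.
Fold 1 and 6 up from 3: 1 -> back, 6 -> front.
Opposite pairs are therefore: (1, 6), (2, 4), (3, 5).
Face 2 is opposite face 4.
face 4


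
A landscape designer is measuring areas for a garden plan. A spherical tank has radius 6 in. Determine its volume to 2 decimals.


Shape: sphere
Radius r = 6 in
Formula: V = (4/3) * pi * r^3
r^3 = 216
(4/3) * 216 = 288
V = 288 * pi
V = 904.78
904.78 in^3


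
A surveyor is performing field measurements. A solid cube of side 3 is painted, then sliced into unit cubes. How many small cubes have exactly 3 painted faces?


Large cube: 3 x 3 x 3, cut into unit cubes.
Cubes with 3 painted faces are at the corners. A cube always has 8 corners.
Count = 8
8 unit cubes


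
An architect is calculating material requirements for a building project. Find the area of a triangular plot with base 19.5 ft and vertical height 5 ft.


Shape: triangle
Base b = 19.5 ft, Height h = 5 ft
Formula: A = (1/2) * b * h
A = 0.5 * 19.5 * 5
A = 0.5 * 97.5
A = 48.75
48.75 ft^2


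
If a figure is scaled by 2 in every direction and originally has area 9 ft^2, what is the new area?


Linear scale factor k = 2
Original area = 9 ft^2
Rule: under a linear scaling by k, areas scale by k^2.
k^2 = 2^2 = 4
New area = 9 * 4
New area = 36
36 ft^2


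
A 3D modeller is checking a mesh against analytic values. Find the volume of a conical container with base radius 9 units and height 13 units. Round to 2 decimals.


Shape: cone
Radius r = 9 units, Height h = 13 units
Formula: V = (1/3) * pi * r^2 * h
r^2 = 81
pi * r^2 * h = pi * 81 * 13 = 1053 * pi
V = 1053 * pi / 3
V = 1102.7
1102.7 units^3


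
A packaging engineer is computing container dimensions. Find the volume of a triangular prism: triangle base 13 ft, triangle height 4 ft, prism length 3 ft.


Shape: triangular prism
Triangle base = 13 ft, triangle height = 4 ft, prism length L = 3 ft
Formula: V = (1/2 * b * h_tri) * L
Cross-section area = 0.5 * 13 * 4 = 26
V = 26 * 3
V = 78
78 ft^3


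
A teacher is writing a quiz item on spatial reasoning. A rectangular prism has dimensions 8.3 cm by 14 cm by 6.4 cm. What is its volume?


Shape: rectangular prism
l = 8.3 cm, w = 14 cm, h = 6.4 cm
Formula: V = l * w * h
V = 8.3 * 14 * 6.4
V = 116.2 * 6.4
V = 743.68
743.68 cm^3


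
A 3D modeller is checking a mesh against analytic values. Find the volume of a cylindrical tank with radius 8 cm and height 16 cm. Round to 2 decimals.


Shape: cylinder
Radius r = 8 cm, Height h = 16 cm
Formula: V = pi * r^2 * h
r^2 = 64
V = pi * 64 * 16
V = 1024 * pi
V = 3216.99
3216.99 cm^3


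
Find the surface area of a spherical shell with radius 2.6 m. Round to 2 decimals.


Shape: sphere
Radius r = 2.6 m
Formula: SA = 4 * pi * r^2
r^2 = 6.76
SA = 4 * pi * 6.76
SA = 27.04 * pi
SA = 84.95
84.95 m^2


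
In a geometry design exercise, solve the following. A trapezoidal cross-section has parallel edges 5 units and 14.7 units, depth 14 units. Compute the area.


Shape: trapezoid
Parallel sides a = 5 units, b = 14.7 units; Height h = 14 units
Formula: A = (a + b) * h / 2
a + b = 5 + 14.7 = 19.7
A = 19.7 * 14 / 2
A = 275.8 / 2
A = 137.9
137.9 units^2


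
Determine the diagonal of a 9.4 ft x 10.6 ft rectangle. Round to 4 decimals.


Shape: rectangle (diagonal via Pythagoras)
Sides: 9.4 ft and 10.6 ft
Formula: d = sqrt(l^2 + w^2)
l^2 = 88.36, w^2 = 112.36
l^2 + w^2 = 200.72
d = sqrt(200.72)
d = 14.1676
14.1676 ft


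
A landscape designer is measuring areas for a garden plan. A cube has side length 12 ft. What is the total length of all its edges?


Shape: cube
Side s = 12 ft
A cube has 12 edges, all equal.
Formula: total edge length = 12 * s
Total = 12 * 12
Total = 144
144 ft


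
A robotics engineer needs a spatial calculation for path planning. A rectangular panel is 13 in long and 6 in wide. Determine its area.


Shape: rectangle
Length l = 13 in, Width w = 6 in
Formula: A = l * w
A = 13 * 6
A = 78
78 in^2


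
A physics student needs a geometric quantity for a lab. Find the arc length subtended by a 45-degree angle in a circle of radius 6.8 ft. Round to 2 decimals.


Shape: circular arc
Radius r = 6.8 ft, Angle = 45 degrees
Formula: L = (angle/360) * 2 * pi * r
2 * pi * r = 13.6 * pi
L = (45/360) * 13.6 * pi
L = 1.7 * pi
L = 5.34
5.34 ft


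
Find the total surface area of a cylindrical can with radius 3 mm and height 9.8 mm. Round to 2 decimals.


Shape: closed cylinder
Radius r = 3 mm, Height h = 9.8 mm
Formula: SA = 2*pi*r^2 + 2*pi*r*h = 2*pi*r*(r + h)
r + h = 12.8
2 * r * (r + h) = 2 * 3 * 12.8 = 76.8
SA = 76.8 * pi
SA = 241.27
241.27 mm^2


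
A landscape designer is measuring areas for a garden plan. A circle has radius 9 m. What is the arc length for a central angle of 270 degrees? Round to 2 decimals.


Shape: circular arc
Radius r = 9 m, Angle = 270 degrees
Formula: L = (angle/360) * 2 * pi * r
2 * pi * r = 18 * pi
L = (270/360) * 18 * pi
L = 13.5 * pi
L = 42.41
42.41 m


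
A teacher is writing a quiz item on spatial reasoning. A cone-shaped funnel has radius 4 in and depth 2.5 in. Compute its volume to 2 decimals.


Shape: cone
Radius r = 4 in, Height h = 2.5 in
Formula: V = (1/3) * pi * r^2 * h
r^2 = 16
pi * r^2 * h = pi * 16 * 2.5 = 40 * pi
V = 40 * pi / 3
V = 41.89
41.89 in^3


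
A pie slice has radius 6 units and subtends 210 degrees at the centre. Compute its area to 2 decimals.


Shape: circular sector
Radius r = 6 units, Angle = 210 degrees
Formula: A = (angle/360) * pi * r^2
r^2 = 36
Fraction of circle = 210/360
A = (210/360) * pi * 36
A = 21 * pi
A = 65.97
65.97 units^2


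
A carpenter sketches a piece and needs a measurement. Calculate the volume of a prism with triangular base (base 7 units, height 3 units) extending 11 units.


Shape: triangular prism
Triangle base = 7 units, triangle height = 3 units, prism length L = 11 units
Formula: V = (1/2 * b * h_tri) * L
Cross-section area = 0.5 * 7 * 3 = 10.5
V = 10.5 * 11
V = 115.5
115.5 units^3


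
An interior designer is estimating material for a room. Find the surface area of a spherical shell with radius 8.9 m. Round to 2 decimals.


Shape: sphere
Radius r = 8.9 m
Formula: SA = 4 * pi * r^2
r^2 = 79.21
SA = 4 * pi * 79.21
SA = 316.84 * pi
SA = 995.38
995.38 m^2


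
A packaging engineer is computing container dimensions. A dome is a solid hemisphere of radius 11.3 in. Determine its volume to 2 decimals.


Shape: hemisphere (half of a sphere)
Radius r = 11.3 in
Formula: V = (1/2) * (4/3) * pi * r^3 = (2/3) * pi * r^3
r^3 = 1442.897
(2/3) * 1442.897 = 961.931333
V = 961.931333 * pi
V = 3022
3022 in^3


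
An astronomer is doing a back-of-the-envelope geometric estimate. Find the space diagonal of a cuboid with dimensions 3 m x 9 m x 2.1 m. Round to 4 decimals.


Shape: rectangular box (space diagonal)
l = 3 m, w = 9 m, h = 2.1 m
Visualize: the diagonal of the base, then a right triangle with that diagonal and the height.
Formula: d = sqrt(l^2 + w^2 + h^2)
l^2 + w^2 + h^2 = 9 + 81 + 4.41 = 94.41
d = sqrt(94.41)
d = 9.7165
9.7165 m


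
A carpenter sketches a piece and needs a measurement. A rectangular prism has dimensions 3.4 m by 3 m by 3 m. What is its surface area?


Shape: rectangular prism
l = 3.4 m, w = 3 m, h = 3 m
Formula: SA = 2(lw + lh + wh)
lw = 10.2, lh = 10.2, wh = 9
lw + lh + wh = 29.4
SA = 2 * 29.4
SA = 58.8
58.8 m^2


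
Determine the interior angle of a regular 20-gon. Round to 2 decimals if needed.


Shape: regular icosagon (20 sides)
Formula: interior angle = (n - 2) * 180 / n
(n - 2) = 18
(n - 2) * 180 = 3240
angle = 3240 / 20
angle = 162
162 degrees


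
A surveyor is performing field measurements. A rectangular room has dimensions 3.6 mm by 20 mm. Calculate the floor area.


Shape: rectangle
Length l = 3.6 mm, Width w = 20 mm
Formula: A = l * w
A = 3.6 * 20
A = 72
72 mm^2


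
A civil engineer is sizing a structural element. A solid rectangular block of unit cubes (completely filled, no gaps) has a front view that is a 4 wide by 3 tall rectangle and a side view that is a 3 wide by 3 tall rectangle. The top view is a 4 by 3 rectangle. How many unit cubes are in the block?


Orthographic views of a solid rectangular block:
Front view 4 x 3 -> length = 4, height = 3
Side view 3 x 3 -> width = 3, height = 3 (consistent)
Top view 4 x 3 -> confirms length = 4, width = 3
The block is 4 x 3 x 3.
Total unit cubes = 4 * 3 * 3 = 36
36 unit cubes


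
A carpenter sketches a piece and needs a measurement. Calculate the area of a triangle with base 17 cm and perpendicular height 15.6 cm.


Shape: triangle
Base b = 17 cm, Height h = 15.6 cm
Formula: A = (1/2) * b * h
A = 0.5 * 17 * 15.6
A = 0.5 * 265.2
A = 132.6
132.6 cm^2


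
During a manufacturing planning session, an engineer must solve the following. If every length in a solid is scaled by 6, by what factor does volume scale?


Linear scale factor k = 6
Rule: under a linear scaling by k, volumes scale by k^3.
k^3 = 6 * 6 * 6
k^3 = 36 * 6
k^3 = 216
Volume scales by a factor of 216.
216 (dimensionless)


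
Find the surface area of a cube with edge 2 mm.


Shape: cube
Side s = 2 mm
A cube has 6 square faces.
Formula: SA = 6 * s^2
s^2 = 4
SA = 6 * 4
SA = 24
24 mm^2


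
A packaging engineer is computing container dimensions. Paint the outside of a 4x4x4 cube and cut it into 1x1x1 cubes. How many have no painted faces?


Large cube: 4 x 4 x 4, cut into unit cubes.
n = 4, so n - 2 = 2
Unpainted cubes form the interior (n - 2)^3 block.
(n - 2)^3 = 2^3 = 8
8 unit cubes


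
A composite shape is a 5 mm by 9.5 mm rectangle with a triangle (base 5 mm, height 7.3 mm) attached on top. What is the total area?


Composite shape: rectangle + triangle
Rectangle area = 5 * 9.5 = 47.5
Triangle area = 0.5 * 5 * 7.3 = 18.25
Total = 47.5 + 18.25
Total = 65.75
65.75 mm^2


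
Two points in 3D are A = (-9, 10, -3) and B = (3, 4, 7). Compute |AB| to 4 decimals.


3D distance between two points
P1 = (-9, 10, -3), P2 = (3, 4, 7)
Formula: d = sqrt((x2-x1)^2 + (y2-y1)^2 + (z2-z1)^2)
dx = 3 - -9 = 12
dy = 4 - 10 = -6
dz = 7 - -3 = 10
dx^2 + dy^2 + dz^2 = 144 + 36 + 100 = 280
d = sqrt(280)
d = 16.7332
16.7332 units


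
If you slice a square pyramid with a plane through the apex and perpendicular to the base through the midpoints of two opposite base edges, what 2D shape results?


Solid: square pyramid
Cutting plane: through the apex and perpendicular to the base through the midpoints of two opposite base edges
Visualize the intersection of the plane with the solid's surface.
The boundary of the cut region is a isosceles triangle.
isosceles triangle


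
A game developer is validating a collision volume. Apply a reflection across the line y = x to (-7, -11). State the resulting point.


Transformation: reflection
Original point: (-7, -11)
Rule for reflection over y = x: (x, y) -> (y, x)
Apply: (-7, -11) -> (-11, -7)
(-11, -7)


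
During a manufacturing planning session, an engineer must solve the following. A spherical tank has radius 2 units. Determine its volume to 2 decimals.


Shape: sphere
Radius r = 2 units
Formula: V = (4/3) * pi * r^3
r^3 = 8
(4/3) * 8 = 10.666667
V = 10.666667 * pi
V = 33.51
33.51 units^3


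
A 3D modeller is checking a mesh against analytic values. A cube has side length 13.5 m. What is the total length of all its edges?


Shape: cube
Side s = 13.5 m
A cube has 12 edges, all equal.
Formula: total edge length = 12 * s
Total = 12 * 13.5
Total = 162
162 m


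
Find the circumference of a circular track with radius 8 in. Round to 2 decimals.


Shape: circle
Radius r = 8 in
Formula: C = 2 * pi * r
C = 2 * pi * 8
C = 16 * pi
C = 50.27
50.27 in


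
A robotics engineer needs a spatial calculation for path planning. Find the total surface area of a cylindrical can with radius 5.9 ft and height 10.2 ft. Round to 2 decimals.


Shape: closed cylinder
Radius r = 5.9 ft, Height h = 10.2 ft
Formula: SA = 2*pi*r^2 + 2*pi*r*h = 2*pi*r*(r + h)
r + h = 16.1
2 * r * (r + h) = 2 * 5.9 * 16.1 = 189.98
SA = 189.98 * pi
SA = 596.84
596.84 ft^2


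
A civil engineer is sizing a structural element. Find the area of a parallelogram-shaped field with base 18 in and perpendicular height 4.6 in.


Shape: parallelogram
Base b = 18 in, Height h = 4.6 in
Formula: A = b * h
A = 18 * 4.6
A = 82.8
82.8 in^2


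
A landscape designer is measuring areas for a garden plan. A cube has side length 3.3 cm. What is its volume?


Shape: cube
Side s = 3.3 cm
Formula: V = s^3
V = 3.3 * 3.3 * 3.3
V = 10.89 * 3.3
V = 35.937
35.937 cm^3


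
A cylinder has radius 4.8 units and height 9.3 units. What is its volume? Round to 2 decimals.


Shape: cylinder
Radius r = 4.8 units, Height h = 9.3 units
Formula: V = pi * r^2 * h
r^2 = 23.04
V = pi * 23.04 * 9.3
V = 214.272 * pi
V = 673.16
673.16 units^3


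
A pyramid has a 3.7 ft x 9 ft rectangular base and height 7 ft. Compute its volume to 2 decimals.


Shape: rectangular pyramid
Base: 3.7 ft x 9 ft, Height h = 7 ft
Formula: V = (1/3) * base_area * h
base_area = 3.7 * 9 = 33.3
base_area * h = 33.3 * 7 = 233.1
V = 233.1 / 3
V = 77.7
77.7 ft^3


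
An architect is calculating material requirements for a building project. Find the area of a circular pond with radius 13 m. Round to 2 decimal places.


Shape: circle
Radius r = 13 m
Formula: A = pi * r^2
r^2 = 13^2 = 169
A = pi * 169
A = 530.93
530.93 m^2


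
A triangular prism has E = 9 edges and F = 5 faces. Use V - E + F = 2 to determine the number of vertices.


Polyhedron: triangular prism
Euler's formula for convex polyhedra: V - E + F = 2
Given: E = 9 edges and F = 5 faces
Solve for V:
V = 2 + E - F = 2 + 9 - 5 = 6
6 vertices


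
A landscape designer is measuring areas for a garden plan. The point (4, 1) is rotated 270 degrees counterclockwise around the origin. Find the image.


Transformation: rotation about the origin
Original point: (4, 1)
Rule for 270 deg counterclockwise: (x, y) -> (y, -x)
Apply: (4, 1) -> (1, -4)
(1, -4)


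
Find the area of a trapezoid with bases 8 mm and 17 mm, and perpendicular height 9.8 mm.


Shape: trapezoid
Parallel sides a = 8 mm, b = 17 mm; Height h = 9.8 mm
Formula: A = (a + b) * h / 2
a + b = 8 + 17 = 25
A = 25 * 9.8 / 2
A = 245 / 2
A = 122.5
122.5 mm^2


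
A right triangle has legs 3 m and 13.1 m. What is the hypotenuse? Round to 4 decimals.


Shape: right triangle
Legs a = 3 m, b = 13.1 m
Formula: c = sqrt(a^2 + b^2)
a^2 = 9, b^2 = 171.61
a^2 + b^2 = 180.61
c = sqrt(180.61)
c = 13.4391
13.4391 m


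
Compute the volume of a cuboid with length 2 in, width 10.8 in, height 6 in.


Shape: rectangular prism
l = 2 in, w = 10.8 in, h = 6 in
Formula: V = l * w * h
V = 2 * 10.8 * 6
V = 21.6 * 6
V = 129.6
129.6 in^3


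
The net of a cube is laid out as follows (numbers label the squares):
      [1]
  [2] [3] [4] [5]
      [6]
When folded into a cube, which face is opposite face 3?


Net: cross layout. Take square 3 as the base (bottom).
Fold the four squares in the horizontal row up around 3: 2 -> left, 4 -> right, 5 wraps to the top.
Fold 1 and 6 up from 3: 1 -> back, 6 -> front.
Opposite pairs are therefore: (1, 6), (2, 4), (3, 5).
Face 3 is opposite face 5.
face 5


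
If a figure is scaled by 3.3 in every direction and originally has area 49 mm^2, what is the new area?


Linear scale factor k = 3.3
Original area = 49 mm^2
Rule: under a linear scaling by k, areas scale by k^2.
k^2 = 3.3^2 = 10.89
New area = 49 * 10.89
New area = 533.61
533.61 mm^2


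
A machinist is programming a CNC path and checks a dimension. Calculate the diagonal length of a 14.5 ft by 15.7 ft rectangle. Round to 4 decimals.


Shape: rectangle (diagonal via Pythagoras)
Sides: 14.5 ft and 15.7 ft
Formula: d = sqrt(l^2 + w^2)
l^2 = 210.25, w^2 = 246.49
l^2 + w^2 = 456.74
d = sqrt(456.74)
d = 21.3715
21.3715 ft


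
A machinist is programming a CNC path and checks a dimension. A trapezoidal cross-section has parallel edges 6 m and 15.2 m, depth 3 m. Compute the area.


Shape: trapezoid
Parallel sides a = 6 m, b = 15.2 m; Height h = 3 m
Formula: A = (a + b) * h / 2
a + b = 6 + 15.2 = 21.2
A = 21.2 * 3 / 2
A = 63.6 / 2
A = 31.8
31.8 m^2


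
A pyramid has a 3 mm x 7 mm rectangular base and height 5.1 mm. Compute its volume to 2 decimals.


Shape: rectangular pyramid
Base: 3 mm x 7 mm, Height h = 5.1 mm
Formula: V = (1/3) * base_area * h
base_area = 3 * 7 = 21
base_area * h = 21 * 5.1 = 107.1
V = 107.1 / 3
V = 35.7
35.7 mm^3


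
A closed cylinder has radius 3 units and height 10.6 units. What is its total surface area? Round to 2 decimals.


Shape: closed cylinder
Radius r = 3 units, Height h = 10.6 units
Formula: SA = 2*pi*r^2 + 2*pi*r*h = 2*pi*r*(r + h)
r + h = 13.6
2 * r * (r + h) = 2 * 3 * 13.6 = 81.6
SA = 81.6 * pi
SA = 256.35
256.35 units^2


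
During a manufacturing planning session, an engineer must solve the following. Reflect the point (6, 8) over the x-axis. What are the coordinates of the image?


Transformation: reflection
Original point: (6, 8)
Rule for reflection over the x-axis: (x, y) -> (x, -y)
Apply: (6, 8) -> (6, -8)
(6, -8)


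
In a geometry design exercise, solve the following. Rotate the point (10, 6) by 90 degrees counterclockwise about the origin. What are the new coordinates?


Transformation: rotation about the origin
Original point: (10, 6)
Rule for 90 deg counterclockwise: (x, y) -> (-y, x)
Apply: (10, 6) -> (-6, 10)
(-6, 10)


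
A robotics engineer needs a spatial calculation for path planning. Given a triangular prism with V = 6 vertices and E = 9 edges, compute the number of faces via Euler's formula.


Polyhedron: triangular prism
Euler's formula for convex polyhedra: V - E + F = 2
Given: V = 6 vertices and E = 9 edges
Solve for F:
F = 2 + E - V = 2 + 9 - 6 = 5
5 faces


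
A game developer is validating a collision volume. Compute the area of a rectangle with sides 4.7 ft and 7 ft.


Shape: rectangle
Length l = 4.7 ft, Width w = 7 ft
Formula: A = l * w
A = 4.7 * 7
A = 32.9
32.9 ft^2


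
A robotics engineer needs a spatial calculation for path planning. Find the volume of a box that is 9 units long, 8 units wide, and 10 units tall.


Shape: rectangular prism
l = 9 units, w = 8 units, h = 10 units
Formula: V = l * w * h
V = 9 * 8 * 10
V = 72 * 10
V = 720
720 units^3


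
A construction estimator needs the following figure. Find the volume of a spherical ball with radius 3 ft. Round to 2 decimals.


Shape: sphere
Radius r = 3 ft
Formula: V = (4/3) * pi * r^3
r^3 = 27
(4/3) * 27 = 36
V = 36 * pi
V = 113.1
113.1 ft^3


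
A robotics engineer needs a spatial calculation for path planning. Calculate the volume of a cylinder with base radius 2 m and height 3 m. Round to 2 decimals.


Shape: cylinder
Radius r = 2 m, Height h = 3 m
Formula: V = pi * r^2 * h
r^2 = 4
V = pi * 4 * 3
V = 12 * pi
V = 37.7
37.7 m^3


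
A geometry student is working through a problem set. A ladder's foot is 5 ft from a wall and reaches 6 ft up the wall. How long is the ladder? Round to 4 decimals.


Shape: right triangle
Legs a = 5 ft, b = 6 ft
Formula: c = sqrt(a^2 + b^2)
a^2 = 25, b^2 = 36
a^2 + b^2 = 61
c = sqrt(61)
c = 7.8102
7.8102 ft


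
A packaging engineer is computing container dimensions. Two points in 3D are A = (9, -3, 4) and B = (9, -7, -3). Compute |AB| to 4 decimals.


3D distance between two points
P1 = (9, -3, 4), P2 = (9, -7, -3)
Formula: d = sqrt((x2-x1)^2 + (y2-y1)^2 + (z2-z1)^2)
dx = 9 - 9 = 0
dy = -7 - -3 = -4
dz = -3 - 4 = -7
dx^2 + dy^2 + dz^2 = 0 + 16 + 49 = 65
d = sqrt(65)
d = 8.0623
8.0623 units


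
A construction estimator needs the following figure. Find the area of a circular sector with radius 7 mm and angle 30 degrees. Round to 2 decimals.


Shape: circular sector
Radius r = 7 mm, Angle = 30 degrees
Formula: A = (angle/360) * pi * r^2
r^2 = 49
Fraction of circle = 30/360
A = (30/360) * pi * 49
A = 4.083333 * pi
A = 12.83
12.83 mm^2


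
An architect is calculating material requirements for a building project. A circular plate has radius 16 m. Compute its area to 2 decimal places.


Shape: circle
Radius r = 16 m
Formula: A = pi * r^2
r^2 = 16^2 = 256
A = pi * 256
A = 804.25
804.25 m^2


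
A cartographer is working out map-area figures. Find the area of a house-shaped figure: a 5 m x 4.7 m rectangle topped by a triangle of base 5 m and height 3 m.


Composite shape: rectangle + triangle
Rectangle area = 5 * 4.7 = 23.5
Triangle area = 0.5 * 5 * 3 = 7.5
Total = 23.5 + 7.5
Total = 31
31 m^2


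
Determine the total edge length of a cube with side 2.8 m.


Shape: cube
Side s = 2.8 m
A cube has 12 edges, all equal.
Formula: total edge length = 12 * s
Total = 12 * 2.8
Total = 33.6
33.6 m


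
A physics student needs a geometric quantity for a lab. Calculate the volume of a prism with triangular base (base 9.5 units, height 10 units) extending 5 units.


Shape: triangular prism
Triangle base = 9.5 units, triangle height = 10 units, prism length L = 5 units
Formula: V = (1/2 * b * h_tri) * L
Cross-section area = 0.5 * 9.5 * 10 = 47.5
V = 47.5 * 5
V = 237.5
237.5 units^3


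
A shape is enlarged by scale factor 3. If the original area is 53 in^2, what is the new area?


Linear scale factor k = 3
Original area = 53 in^2
Rule: under a linear scaling by k, areas scale by k^2.
k^2 = 3^2 = 9
New area = 53 * 9
New area = 477
477 in^2


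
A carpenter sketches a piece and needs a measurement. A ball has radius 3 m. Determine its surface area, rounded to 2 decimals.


Shape: sphere
Radius r = 3 m
Formula: SA = 4 * pi * r^2
r^2 = 9
SA = 4 * pi * 9
SA = 36 * pi
SA = 113.1
113.1 m^2


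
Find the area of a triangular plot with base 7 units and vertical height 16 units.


Shape: triangle
Base b = 7 units, Height h = 16 units
Formula: A = (1/2) * b * h
A = 0.5 * 7 * 16
A = 0.5 * 112
A = 56
56 units^2


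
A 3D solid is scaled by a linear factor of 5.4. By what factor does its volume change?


Linear scale factor k = 5.4
Rule: under a linear scaling by k, volumes scale by k^3.
k^3 = 5.4 * 5.4 * 5.4
k^3 = 29.16 * 5.4
k^3 = 157.464
Volume scales by a factor of 157.464.
157.464 (dimensionless)


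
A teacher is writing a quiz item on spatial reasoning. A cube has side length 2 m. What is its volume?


Shape: cube
Side s = 2 m
Formula: V = s^3
V = 2 * 2 * 2
V = 4 * 2
V = 8
8 m^3


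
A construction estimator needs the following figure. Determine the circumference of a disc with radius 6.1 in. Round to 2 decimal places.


Shape: circle
Radius r = 6.1 in
Formula: C = 2 * pi * r
C = 2 * pi * 6.1
C = 12.2 * pi
C = 38.33
38.33 in


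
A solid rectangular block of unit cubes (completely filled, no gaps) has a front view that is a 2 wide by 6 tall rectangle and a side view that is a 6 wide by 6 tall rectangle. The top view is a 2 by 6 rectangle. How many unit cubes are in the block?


Orthographic views of a solid rectangular block:
Front view 2 x 6 -> length = 2, height = 6
Side view 6 x 6 -> width = 6, height = 6 (consistent)
Top view 2 x 6 -> confirms length = 2, width = 6
The block is 2 x 6 x 6.
Total unit cubes = 2 * 6 * 6 = 72
72 unit cubes


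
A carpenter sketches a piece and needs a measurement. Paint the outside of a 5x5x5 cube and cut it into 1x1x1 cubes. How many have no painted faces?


Large cube: 5 x 5 x 5, cut into unit cubes.
n = 5, so n - 2 = 3
Unpainted cubes form the interior (n - 2)^3 block.
(n - 2)^3 = 3^3 = 27
27 unit cubes


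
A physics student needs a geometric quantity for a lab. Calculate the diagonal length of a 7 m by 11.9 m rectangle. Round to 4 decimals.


Shape: rectangle (diagonal via Pythagoras)
Sides: 7 m and 11.9 m
Formula: d = sqrt(l^2 + w^2)
l^2 = 49, w^2 = 141.61
l^2 + w^2 = 190.61
d = sqrt(190.61)
d = 13.8062
13.8062 m


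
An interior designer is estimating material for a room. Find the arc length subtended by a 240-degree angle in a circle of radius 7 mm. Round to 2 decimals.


Shape: circular arc
Radius r = 7 mm, Angle = 240 degrees
Formula: L = (angle/360) * 2 * pi * r
2 * pi * r = 14 * pi
L = (240/360) * 14 * pi
L = 9.333333 * pi
L = 29.32
29.32 mm


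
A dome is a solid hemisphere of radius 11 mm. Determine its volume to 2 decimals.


Shape: hemisphere (half of a sphere)
Radius r = 11 mm
Formula: V = (1/2) * (4/3) * pi * r^3 = (2/3) * pi * r^3
r^3 = 1331
(2/3) * 1331 = 887.333333
V = 887.333333 * pi
V = 2787.64
2787.64 mm^3


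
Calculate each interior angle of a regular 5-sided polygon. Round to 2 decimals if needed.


Shape: regular pentagon (5 sides)
Formula: interior angle = (n - 2) * 180 / n
(n - 2) = 3
(n - 2) * 180 = 540
angle = 540 / 5
angle = 108
108 degrees


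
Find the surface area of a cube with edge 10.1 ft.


Shape: cube
Side s = 10.1 ft
A cube has 6 square faces.
Formula: SA = 6 * s^2
s^2 = 102.01
SA = 6 * 102.01
SA = 612.06
612.06 ft^2


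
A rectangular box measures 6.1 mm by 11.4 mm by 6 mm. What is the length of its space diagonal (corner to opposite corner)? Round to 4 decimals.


Shape: rectangular box (space diagonal)
l = 6.1 mm, w = 11.4 mm, h = 6 mm
Visualize: the diagonal of the base, then a right triangle with that diagonal and the height.
Formula: d = sqrt(l^2 + w^2 + h^2)
l^2 + w^2 + h^2 = 37.21 + 129.96 + 36 = 203.17
d = sqrt(203.17)
d = 14.2538
14.2538 mm


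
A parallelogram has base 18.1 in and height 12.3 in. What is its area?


Shape: parallelogram
Base b = 18.1 in, Height h = 12.3 in
Formula: A = b * h
A = 18.1 * 12.3
A = 222.63
222.63 in^2


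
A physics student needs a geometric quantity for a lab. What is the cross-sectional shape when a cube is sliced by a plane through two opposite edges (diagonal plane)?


Solid: cube
Cutting plane: through two opposite edges (diagonal plane)
Visualize the intersection of the plane with the solid's surface.
The boundary of the cut region is a rectangle.
rectangle


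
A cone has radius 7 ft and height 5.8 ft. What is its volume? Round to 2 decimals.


Shape: cone
Radius r = 7 ft, Height h = 5.8 ft
Formula: V = (1/3) * pi * r^2 * h
r^2 = 49
pi * r^2 * h = pi * 49 * 5.8 = 284.2 * pi
V = 284.2 * pi / 3
V = 297.61
297.61 ft^3


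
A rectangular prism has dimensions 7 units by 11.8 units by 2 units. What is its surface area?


Shape: rectangular prism
l = 7 units, w = 11.8 units, h = 2 units
Formula: SA = 2(lw + lh + wh)
lw = 82.6, lh = 14, wh = 23.6
lw + lh + wh = 120.2
SA = 2 * 120.2
SA = 240.4
240.4 units^2


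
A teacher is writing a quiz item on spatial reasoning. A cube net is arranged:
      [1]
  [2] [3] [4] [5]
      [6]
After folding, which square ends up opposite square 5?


Net: cross layout. Take square 3 as the base (bottom).
Fold the four squares in the horizontal row up around 3: 2 -> left, 4 -> right, 5 wraps to the top.
Fold 1 and 6 up from 3: 1 -> back, 6 -> front.
Opposite pairs are therefore: (1, 6), (2, 4), (3, 5).
Face 5 is opposite face 3.
face 3


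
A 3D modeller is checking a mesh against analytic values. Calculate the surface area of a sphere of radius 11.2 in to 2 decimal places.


Shape: sphere
Radius r = 11.2 in
Formula: SA = 4 * pi * r^2
r^2 = 125.44
SA = 4 * pi * 125.44
SA = 501.76 * pi
SA = 1576.33
1576.33 in^2


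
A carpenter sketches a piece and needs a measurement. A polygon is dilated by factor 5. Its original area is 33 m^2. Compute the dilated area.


Linear scale factor k = 5
Original area = 33 m^2
Rule: under a linear scaling by k, areas scale by k^2.
k^2 = 5^2 = 25
New area = 33 * 25
New area = 825
825 m^2


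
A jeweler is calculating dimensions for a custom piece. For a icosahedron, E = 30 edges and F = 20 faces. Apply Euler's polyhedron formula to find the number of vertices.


Polyhedron: icosahedron
Euler's formula for convex polyhedra: V - E + F = 2
Given: E = 30 edges and F = 20 faces
Solve for V:
V = 2 + E - F = 2 + 30 - 20 = 12
12 vertices


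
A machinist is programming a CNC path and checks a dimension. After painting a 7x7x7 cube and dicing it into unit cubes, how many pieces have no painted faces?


Large cube: 7 x 7 x 7, cut into unit cubes.
n = 7, so n - 2 = 5
Unpainted cubes form the interior (n - 2)^3 block.
(n - 2)^3 = 5^3 = 125
125 unit cubes


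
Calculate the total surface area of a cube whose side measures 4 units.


Shape: cube
Side s = 4 units
A cube has 6 square faces.
Formula: SA = 6 * s^2
s^2 = 16
SA = 6 * 16
SA = 96
96 units^2


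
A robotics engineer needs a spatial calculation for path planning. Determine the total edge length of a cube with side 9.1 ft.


Shape: cube
Side s = 9.1 ft
A cube has 12 edges, all equal.
Formula: total edge length = 12 * s
Total = 12 * 9.1
Total = 109.2
109.2 ft


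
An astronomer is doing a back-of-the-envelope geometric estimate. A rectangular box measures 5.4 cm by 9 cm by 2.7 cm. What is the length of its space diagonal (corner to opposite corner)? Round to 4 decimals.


Shape: rectangular box (space diagonal)
l = 5.4 cm, w = 9 cm, h = 2.7 cm
Visualize: the diagonal of the base, then a right triangle with that diagonal and the height.
Formula: d = sqrt(l^2 + w^2 + h^2)
l^2 + w^2 + h^2 = 29.16 + 81 + 7.29 = 117.45
d = sqrt(117.45)
d = 10.8374
10.8374 cm


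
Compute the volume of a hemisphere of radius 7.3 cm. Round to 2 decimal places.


Shape: hemisphere (half of a sphere)
Radius r = 7.3 cm
Formula: V = (1/2) * (4/3) * pi * r^3 = (2/3) * pi * r^3
r^3 = 389.017
(2/3) * 389.017 = 259.344667
V = 259.344667 * pi
V = 814.76
814.76 cm^3


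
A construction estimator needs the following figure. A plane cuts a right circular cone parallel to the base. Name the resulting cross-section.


Solid: right circular cone
Cutting plane: parallel to the base
Visualize the intersection of the plane with the solid's surface.
The boundary of the cut region is a circle.
circle


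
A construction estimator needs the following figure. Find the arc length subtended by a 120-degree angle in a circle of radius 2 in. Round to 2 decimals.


Shape: circular arc
Radius r = 2 in, Angle = 120 degrees
Formula: L = (angle/360) * 2 * pi * r
2 * pi * r = 4 * pi
L = (120/360) * 4 * pi
L = 1.333333 * pi
L = 4.19
4.19 in


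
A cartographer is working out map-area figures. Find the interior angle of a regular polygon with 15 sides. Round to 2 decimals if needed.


Shape: regular pentadecagon (15 sides)
Formula: interior angle = (n - 2) * 180 / n
(n - 2) = 13
(n - 2) * 180 = 2340
angle = 2340 / 15
angle = 156
156 degrees


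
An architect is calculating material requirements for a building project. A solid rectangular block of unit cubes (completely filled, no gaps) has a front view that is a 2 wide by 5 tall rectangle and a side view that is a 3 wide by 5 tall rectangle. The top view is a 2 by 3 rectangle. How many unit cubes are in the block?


Orthographic views of a solid rectangular block:
Front view 2 x 5 -> length = 2, height = 5
Side view 3 x 5 -> width = 3, height = 5 (consistent)
Top view 2 x 3 -> confirms length = 2, width = 3
The block is 2 x 3 x 5.
Total unit cubes = 2 * 3 * 5 = 30
30 unit cubes


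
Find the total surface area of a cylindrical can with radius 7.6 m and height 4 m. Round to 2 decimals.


Shape: closed cylinder
Radius r = 7.6 m, Height h = 4 m
Formula: SA = 2*pi*r^2 + 2*pi*r*h = 2*pi*r*(r + h)
r + h = 11.6
2 * r * (r + h) = 2 * 7.6 * 11.6 = 176.32
SA = 176.32 * pi
SA = 553.93
553.93 m^2


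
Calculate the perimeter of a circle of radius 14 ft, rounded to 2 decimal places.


Shape: circle
Radius r = 14 ft
Formula: C = 2 * pi * r
C = 2 * pi * 14
C = 28 * pi
C = 87.96
87.96 ft


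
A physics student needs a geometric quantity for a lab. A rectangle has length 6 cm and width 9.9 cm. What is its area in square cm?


Shape: rectangle
Length l = 6 cm, Width w = 9.9 cm
Formula: A = l * w
A = 6 * 9.9
A = 59.4
59.4 cm^2


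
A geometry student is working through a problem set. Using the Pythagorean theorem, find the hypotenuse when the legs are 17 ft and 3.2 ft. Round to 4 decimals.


Shape: right triangle
Legs a = 17 ft, b = 3.2 ft
Formula: c = sqrt(a^2 + b^2)
a^2 = 289, b^2 = 10.24
a^2 + b^2 = 299.24
c = sqrt(299.24)
c = 17.2986
17.2986 ft
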